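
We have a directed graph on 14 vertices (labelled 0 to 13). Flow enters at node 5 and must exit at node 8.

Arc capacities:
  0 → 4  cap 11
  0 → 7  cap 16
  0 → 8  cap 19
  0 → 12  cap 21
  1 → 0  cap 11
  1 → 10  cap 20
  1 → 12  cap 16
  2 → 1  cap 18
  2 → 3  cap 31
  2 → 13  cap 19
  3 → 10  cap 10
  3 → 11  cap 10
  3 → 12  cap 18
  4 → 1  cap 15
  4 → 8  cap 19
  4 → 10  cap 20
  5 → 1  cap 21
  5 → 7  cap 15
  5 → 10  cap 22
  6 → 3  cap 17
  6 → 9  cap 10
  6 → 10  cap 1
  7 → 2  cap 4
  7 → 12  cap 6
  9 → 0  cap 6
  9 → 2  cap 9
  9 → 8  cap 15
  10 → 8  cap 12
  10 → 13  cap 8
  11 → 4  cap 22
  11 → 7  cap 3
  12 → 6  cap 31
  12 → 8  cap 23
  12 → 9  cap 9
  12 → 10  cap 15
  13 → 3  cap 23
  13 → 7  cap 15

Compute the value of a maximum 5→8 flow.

augment #1: 5→10→8 bottleneck 12, total now 12
augment #2: 5→1→0→8 bottleneck 11, total now 23
augment #3: 5→1→12→8 bottleneck 10, total now 33
augment #4: 5→7→12→8 bottleneck 6, total now 39
augment #5: 5→7→2→1→12→8 bottleneck 4, total now 43
augment #6: 5→10→13→3→12→8 bottleneck 3, total now 46
augment #7: 5→10→13→3→11→4→8 bottleneck 5, total now 51

Maximum flow value: 51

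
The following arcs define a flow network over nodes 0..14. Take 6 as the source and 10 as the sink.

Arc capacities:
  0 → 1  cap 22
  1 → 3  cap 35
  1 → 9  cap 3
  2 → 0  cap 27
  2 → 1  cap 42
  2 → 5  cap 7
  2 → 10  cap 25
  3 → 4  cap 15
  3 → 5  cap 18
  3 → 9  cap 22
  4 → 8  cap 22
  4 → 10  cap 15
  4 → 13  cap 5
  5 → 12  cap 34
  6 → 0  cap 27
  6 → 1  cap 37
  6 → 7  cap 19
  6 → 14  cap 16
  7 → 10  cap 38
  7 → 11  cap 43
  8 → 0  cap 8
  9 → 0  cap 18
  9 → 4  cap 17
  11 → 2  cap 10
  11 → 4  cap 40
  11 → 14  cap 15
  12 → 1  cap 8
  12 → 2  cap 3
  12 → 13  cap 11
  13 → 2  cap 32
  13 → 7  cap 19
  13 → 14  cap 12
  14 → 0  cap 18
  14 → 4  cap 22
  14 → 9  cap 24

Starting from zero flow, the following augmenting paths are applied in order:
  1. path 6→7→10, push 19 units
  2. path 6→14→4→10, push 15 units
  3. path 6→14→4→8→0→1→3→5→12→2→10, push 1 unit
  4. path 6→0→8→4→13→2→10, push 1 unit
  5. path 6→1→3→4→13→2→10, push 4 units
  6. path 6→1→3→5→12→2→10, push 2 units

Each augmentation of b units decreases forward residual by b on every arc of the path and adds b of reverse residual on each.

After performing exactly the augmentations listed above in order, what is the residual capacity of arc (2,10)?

Residual capacity of (2,10): 17

after path 1 (6→7→10, push 19): res(2,10)=25
after path 2 (6→14→4→10, push 15): res(2,10)=25
after path 3 (6→14→4→8→0→1→3→5→12→2→10, push 1): res(2,10)=24
after path 4 (6→0→8→4→13→2→10, push 1): res(2,10)=23
after path 5 (6→1→3→4→13→2→10, push 4): res(2,10)=19
after path 6 (6→1→3→5→12→2→10, push 2): res(2,10)=17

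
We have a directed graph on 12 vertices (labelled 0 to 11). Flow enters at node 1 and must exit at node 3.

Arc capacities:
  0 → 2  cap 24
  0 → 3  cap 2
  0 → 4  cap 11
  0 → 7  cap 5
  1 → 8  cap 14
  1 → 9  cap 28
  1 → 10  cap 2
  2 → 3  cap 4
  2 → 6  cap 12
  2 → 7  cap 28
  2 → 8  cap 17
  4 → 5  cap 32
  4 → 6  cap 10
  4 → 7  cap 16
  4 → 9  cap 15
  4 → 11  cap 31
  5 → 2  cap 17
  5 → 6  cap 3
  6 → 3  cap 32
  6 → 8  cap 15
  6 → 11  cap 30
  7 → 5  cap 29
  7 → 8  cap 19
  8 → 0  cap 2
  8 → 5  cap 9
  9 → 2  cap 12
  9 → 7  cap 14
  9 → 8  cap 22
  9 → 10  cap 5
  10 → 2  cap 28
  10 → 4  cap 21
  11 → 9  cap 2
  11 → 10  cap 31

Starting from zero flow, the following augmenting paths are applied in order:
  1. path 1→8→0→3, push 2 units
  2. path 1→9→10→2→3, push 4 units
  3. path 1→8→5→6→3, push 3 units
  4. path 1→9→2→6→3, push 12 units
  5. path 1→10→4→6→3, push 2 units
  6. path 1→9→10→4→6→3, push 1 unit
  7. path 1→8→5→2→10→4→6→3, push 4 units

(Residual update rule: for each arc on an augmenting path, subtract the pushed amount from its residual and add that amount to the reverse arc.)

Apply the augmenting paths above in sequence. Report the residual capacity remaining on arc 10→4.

Residual capacity of (10,4): 14

after path 1 (1→8→0→3, push 2): res(10,4)=21
after path 2 (1→9→10→2→3, push 4): res(10,4)=21
after path 3 (1→8→5→6→3, push 3): res(10,4)=21
after path 4 (1→9→2→6→3, push 12): res(10,4)=21
after path 5 (1→10→4→6→3, push 2): res(10,4)=19
after path 6 (1→9→10→4→6→3, push 1): res(10,4)=18
after path 7 (1→8→5→2→10→4→6→3, push 4): res(10,4)=14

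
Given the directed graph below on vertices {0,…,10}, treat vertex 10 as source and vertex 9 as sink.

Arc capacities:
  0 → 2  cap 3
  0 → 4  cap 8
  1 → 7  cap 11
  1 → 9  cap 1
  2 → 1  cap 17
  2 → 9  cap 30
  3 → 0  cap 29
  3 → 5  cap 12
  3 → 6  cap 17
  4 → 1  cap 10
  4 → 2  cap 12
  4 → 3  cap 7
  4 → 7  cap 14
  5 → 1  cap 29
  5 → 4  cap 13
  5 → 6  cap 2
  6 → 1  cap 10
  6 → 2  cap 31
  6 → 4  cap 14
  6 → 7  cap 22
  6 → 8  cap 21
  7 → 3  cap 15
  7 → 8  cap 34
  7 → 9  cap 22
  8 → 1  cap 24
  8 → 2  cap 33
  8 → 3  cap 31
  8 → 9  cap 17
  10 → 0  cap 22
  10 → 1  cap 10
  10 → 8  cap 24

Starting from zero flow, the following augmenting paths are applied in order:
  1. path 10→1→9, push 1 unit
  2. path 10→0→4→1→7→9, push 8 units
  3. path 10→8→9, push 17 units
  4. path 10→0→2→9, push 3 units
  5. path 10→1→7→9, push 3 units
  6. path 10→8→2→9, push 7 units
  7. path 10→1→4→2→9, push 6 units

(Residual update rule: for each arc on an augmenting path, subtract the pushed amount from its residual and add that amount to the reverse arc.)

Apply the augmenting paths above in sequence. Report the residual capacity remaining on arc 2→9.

Residual capacity of (2,9): 14

after path 1 (10→1→9, push 1): res(2,9)=30
after path 2 (10→0→4→1→7→9, push 8): res(2,9)=30
after path 3 (10→8→9, push 17): res(2,9)=30
after path 4 (10→0→2→9, push 3): res(2,9)=27
after path 5 (10→1→7→9, push 3): res(2,9)=27
after path 6 (10→8→2→9, push 7): res(2,9)=20
after path 7 (10→1→4→2→9, push 6): res(2,9)=14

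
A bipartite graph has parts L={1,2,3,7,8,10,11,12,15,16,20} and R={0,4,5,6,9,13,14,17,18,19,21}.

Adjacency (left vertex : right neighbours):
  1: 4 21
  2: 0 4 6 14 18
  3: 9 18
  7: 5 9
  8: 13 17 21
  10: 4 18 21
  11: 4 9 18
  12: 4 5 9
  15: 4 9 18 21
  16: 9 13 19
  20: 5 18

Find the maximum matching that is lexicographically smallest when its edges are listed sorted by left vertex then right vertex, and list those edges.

|M| = 8 (so the lex-smallest maximum matching has 8 edges)
process left vertices in ascending order; for each, take the smallest-labelled available neighbour that still permits 8 edges overall, or leave it unmatched if none does
lex-smallest matching: {1-4, 2-0, 3-9, 7-5, 8-13, 10-18, 15-21, 16-19}

Lex-smallest maximum matching: {(1,4), (2,0), (3,9), (7,5), (8,13), (10,18), (15,21), (16,19)}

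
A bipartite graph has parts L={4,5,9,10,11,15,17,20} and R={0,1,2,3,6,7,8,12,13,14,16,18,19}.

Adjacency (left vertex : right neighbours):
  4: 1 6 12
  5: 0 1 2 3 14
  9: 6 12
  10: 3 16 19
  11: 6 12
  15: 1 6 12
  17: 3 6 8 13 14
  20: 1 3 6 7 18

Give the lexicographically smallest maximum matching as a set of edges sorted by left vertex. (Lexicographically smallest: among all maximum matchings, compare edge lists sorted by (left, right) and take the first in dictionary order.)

|M| = 7 (so the lex-smallest maximum matching has 7 edges)
process left vertices in ascending order; for each, take the smallest-labelled available neighbour that still permits 7 edges overall, or leave it unmatched if none does
lex-smallest matching: {4-1, 5-0, 9-6, 10-3, 11-12, 17-8, 20-7}

Lex-smallest maximum matching: {(4,1), (5,0), (9,6), (10,3), (11,12), (17,8), (20,7)}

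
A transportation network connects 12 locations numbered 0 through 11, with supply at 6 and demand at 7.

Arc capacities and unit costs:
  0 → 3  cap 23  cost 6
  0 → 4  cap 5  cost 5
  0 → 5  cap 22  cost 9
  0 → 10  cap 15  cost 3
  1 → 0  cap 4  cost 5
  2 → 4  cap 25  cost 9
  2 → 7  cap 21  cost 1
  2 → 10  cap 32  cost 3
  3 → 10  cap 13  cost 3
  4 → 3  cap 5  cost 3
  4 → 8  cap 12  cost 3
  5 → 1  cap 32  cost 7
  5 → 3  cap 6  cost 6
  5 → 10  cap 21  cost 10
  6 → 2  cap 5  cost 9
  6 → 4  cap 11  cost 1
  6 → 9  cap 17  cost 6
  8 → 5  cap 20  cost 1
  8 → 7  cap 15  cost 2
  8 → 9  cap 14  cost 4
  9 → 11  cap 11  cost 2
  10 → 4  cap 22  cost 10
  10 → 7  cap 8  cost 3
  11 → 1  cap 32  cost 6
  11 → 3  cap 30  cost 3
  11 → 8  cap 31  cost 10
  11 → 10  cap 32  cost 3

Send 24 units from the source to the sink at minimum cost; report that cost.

shortest-cost path #1: 6→4→8→7 push 11 @ unit cost 6 (adds 66)
shortest-cost path #2: 6→2→7 push 5 @ unit cost 10 (adds 50)
shortest-cost path #3: 6→9→11→10→7 push 8 @ unit cost 14 (adds 112)
total cost = 228

Minimum cost for 24 units: 228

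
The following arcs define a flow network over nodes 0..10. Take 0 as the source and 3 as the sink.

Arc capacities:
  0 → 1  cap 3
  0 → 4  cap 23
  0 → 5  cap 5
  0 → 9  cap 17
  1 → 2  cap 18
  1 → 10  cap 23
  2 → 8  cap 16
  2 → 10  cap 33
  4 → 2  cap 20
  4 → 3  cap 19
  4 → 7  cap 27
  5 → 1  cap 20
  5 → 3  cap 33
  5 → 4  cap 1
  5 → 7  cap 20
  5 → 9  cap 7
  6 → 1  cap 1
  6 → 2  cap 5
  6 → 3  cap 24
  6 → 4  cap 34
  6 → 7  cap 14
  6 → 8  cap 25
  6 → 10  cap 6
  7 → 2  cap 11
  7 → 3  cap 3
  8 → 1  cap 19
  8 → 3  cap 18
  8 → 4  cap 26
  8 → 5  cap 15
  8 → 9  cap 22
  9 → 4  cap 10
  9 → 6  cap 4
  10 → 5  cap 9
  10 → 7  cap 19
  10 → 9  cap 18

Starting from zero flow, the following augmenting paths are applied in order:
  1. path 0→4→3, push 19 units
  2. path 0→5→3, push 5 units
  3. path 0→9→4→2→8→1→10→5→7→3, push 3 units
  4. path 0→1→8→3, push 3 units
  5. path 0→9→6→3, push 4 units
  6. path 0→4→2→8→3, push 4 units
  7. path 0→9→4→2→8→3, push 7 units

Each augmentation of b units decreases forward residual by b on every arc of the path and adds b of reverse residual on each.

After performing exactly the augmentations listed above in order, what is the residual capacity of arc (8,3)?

after path 1 (0→4→3, push 19): res(8,3)=18
after path 2 (0→5→3, push 5): res(8,3)=18
after path 3 (0→9→4→2→8→1→10→5→7→3, push 3): res(8,3)=18
after path 4 (0→1→8→3, push 3): res(8,3)=15
after path 5 (0→9→6→3, push 4): res(8,3)=15
after path 6 (0→4→2→8→3, push 4): res(8,3)=11
after path 7 (0→9→4→2→8→3, push 7): res(8,3)=4

Residual capacity of (8,3): 4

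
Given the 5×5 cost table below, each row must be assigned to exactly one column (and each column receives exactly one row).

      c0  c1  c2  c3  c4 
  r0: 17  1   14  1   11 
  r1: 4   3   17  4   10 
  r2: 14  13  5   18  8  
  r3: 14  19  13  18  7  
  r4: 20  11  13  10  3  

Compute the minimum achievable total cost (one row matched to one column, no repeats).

optimal assignment: row0→col3 (cost 1), row1→col1 (cost 3), row2→col2 (cost 5), row3→col0 (cost 14), row4→col4 (cost 3)
total = 1 + 3 + 5 + 14 + 3 = 26

Minimum assignment cost: 26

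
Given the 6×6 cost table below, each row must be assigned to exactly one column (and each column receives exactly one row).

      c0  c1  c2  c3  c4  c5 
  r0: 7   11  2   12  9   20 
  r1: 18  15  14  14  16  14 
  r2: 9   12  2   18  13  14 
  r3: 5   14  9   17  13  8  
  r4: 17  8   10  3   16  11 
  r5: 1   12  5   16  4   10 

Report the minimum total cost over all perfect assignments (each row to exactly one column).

optimal assignment: row0→col4 (cost 9), row1→col1 (cost 15), row2→col2 (cost 2), row3→col5 (cost 8), row4→col3 (cost 3), row5→col0 (cost 1)
total = 9 + 15 + 2 + 8 + 3 + 1 = 38

Minimum assignment cost: 38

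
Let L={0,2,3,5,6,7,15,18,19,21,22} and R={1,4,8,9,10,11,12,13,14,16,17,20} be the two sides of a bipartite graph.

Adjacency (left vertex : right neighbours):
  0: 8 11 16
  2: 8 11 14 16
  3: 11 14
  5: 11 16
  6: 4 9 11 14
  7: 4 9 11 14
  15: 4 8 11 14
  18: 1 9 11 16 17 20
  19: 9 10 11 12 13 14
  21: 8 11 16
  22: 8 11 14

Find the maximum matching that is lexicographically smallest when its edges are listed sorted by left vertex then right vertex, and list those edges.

|M| = 8 (so the lex-smallest maximum matching has 8 edges)
process left vertices in ascending order; for each, take the smallest-labelled available neighbour that still permits 8 edges overall, or leave it unmatched if none does
lex-smallest matching: {0-8, 2-11, 3-14, 5-16, 6-4, 7-9, 18-1, 19-10}

Lex-smallest maximum matching: {(0,8), (2,11), (3,14), (5,16), (6,4), (7,9), (18,1), (19,10)}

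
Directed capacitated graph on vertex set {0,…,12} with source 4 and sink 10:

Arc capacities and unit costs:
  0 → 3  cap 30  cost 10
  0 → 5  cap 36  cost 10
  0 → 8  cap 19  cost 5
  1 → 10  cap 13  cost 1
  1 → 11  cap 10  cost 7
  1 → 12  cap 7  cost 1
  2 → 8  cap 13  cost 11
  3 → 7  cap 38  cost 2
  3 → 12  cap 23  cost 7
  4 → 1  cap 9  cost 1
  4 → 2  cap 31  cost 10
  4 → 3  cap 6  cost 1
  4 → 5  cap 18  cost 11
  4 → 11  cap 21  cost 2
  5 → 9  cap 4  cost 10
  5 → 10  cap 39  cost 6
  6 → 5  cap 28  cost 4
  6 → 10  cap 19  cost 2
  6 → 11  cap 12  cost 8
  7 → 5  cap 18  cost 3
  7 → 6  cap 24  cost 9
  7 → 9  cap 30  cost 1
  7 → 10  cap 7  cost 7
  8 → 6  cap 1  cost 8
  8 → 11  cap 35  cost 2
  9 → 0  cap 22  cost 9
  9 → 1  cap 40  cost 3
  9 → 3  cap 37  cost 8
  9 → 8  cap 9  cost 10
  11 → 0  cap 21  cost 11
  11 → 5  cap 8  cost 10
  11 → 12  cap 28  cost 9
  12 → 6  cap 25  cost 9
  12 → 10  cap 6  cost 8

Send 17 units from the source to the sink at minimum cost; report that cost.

Minimum cost for 17 units: 104

shortest-cost path #1: 4→1→10 push 9 @ unit cost 2 (adds 18)
shortest-cost path #2: 4→3→7→9→1→10 push 4 @ unit cost 8 (adds 32)
shortest-cost path #3: 4→3→7→10 push 2 @ unit cost 10 (adds 20)
shortest-cost path #4: 4→5→10 push 2 @ unit cost 17 (adds 34)
total cost = 104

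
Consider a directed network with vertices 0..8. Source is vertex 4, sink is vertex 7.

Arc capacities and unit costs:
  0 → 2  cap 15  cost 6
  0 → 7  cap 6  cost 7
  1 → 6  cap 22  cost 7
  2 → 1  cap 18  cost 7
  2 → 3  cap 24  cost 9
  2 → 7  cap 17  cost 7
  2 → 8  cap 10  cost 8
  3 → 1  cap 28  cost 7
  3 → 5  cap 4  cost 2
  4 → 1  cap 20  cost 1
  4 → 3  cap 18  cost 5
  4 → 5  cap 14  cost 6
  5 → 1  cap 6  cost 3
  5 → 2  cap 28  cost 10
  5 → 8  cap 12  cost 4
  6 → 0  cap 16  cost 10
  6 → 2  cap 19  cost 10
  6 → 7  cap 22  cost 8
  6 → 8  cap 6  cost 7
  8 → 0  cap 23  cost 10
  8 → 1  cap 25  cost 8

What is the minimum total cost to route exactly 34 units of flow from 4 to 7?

shortest-cost path #1: 4→1→6→7 push 20 @ unit cost 16 (adds 320)
shortest-cost path #2: 4→5→2→7 push 14 @ unit cost 23 (adds 322)
total cost = 642

Minimum cost for 34 units: 642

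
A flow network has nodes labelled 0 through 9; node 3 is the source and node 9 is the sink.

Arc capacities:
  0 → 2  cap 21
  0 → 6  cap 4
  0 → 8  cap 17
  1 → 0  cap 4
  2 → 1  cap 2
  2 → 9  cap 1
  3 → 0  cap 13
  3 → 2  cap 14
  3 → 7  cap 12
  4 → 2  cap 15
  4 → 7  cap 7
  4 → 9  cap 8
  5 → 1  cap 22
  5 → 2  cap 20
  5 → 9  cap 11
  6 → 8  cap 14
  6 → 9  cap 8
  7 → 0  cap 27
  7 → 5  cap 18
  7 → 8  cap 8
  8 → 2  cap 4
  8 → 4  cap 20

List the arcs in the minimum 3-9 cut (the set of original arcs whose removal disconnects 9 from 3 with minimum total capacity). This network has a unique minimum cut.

Min-cut arcs: {(0,6), (2,9), (4,9), (5,9)} (total capacity 24)

augment #1: 3→2→9 push 1
augment #2: 3→0→6→9 push 4
augment #3: 3→7→5→9 push 11
augment #4: 3→0→8→4→9 push 8
max flow = 24; residual-reachable set from 3 gives S-side
cut edges (S→T): {(0,6), (2,9), (4,9), (5,9)} total cap 24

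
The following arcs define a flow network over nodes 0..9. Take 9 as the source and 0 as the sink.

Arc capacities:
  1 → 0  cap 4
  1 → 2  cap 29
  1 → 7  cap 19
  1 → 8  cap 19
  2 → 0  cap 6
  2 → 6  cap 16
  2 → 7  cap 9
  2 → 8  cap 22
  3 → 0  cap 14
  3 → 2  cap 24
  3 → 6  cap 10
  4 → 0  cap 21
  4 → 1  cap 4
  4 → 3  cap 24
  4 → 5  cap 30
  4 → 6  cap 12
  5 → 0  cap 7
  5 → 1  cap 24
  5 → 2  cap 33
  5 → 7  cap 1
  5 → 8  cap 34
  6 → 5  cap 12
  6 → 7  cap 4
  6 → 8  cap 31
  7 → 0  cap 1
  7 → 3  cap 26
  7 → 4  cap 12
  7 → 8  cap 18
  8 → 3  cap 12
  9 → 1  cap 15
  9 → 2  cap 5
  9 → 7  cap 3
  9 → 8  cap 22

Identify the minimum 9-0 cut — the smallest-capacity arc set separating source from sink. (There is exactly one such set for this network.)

augment #1: 9→1→0 push 4
augment #2: 9→2→0 push 5
augment #3: 9→7→0 push 1
augment #4: 9→1→2→0 push 1
augment #5: 9→7→3→0 push 2
augment #6: 9→8→3→0 push 12
augment #7: 9→1→7→4→0 push 10
max flow = 35; residual-reachable set from 9 gives S-side
cut edges (S→T): {(8,3), (9,1), (9,2), (9,7)} total cap 35

Min-cut arcs: {(8,3), (9,1), (9,2), (9,7)} (total capacity 35)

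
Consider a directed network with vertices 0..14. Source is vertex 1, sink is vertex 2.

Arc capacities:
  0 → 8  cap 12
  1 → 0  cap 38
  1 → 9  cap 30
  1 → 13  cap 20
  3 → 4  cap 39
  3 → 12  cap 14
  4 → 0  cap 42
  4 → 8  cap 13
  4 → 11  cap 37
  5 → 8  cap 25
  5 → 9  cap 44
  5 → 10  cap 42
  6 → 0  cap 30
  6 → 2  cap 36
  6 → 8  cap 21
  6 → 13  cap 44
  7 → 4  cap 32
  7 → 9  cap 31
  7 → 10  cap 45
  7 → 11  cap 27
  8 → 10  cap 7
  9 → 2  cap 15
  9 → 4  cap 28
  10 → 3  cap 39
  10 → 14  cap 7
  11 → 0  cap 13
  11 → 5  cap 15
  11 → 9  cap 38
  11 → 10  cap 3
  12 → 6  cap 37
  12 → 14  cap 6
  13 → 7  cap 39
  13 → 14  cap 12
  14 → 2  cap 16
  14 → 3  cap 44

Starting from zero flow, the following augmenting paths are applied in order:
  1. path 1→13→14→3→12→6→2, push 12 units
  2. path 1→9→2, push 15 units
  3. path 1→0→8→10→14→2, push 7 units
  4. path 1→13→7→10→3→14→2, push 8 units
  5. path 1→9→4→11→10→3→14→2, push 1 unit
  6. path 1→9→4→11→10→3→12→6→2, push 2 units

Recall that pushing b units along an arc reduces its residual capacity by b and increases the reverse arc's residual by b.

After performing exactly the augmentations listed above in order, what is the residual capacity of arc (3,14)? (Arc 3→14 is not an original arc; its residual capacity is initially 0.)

Residual capacity of (3,14): 3

after path 1 (1→13→14→3→12→6→2, push 12): res(3,14)=12
after path 2 (1→9→2, push 15): res(3,14)=12
after path 3 (1→0→8→10→14→2, push 7): res(3,14)=12
after path 4 (1→13→7→10→3→14→2, push 8): res(3,14)=4
after path 5 (1→9→4→11→10→3→14→2, push 1): res(3,14)=3
after path 6 (1→9→4→11→10→3→12→6→2, push 2): res(3,14)=3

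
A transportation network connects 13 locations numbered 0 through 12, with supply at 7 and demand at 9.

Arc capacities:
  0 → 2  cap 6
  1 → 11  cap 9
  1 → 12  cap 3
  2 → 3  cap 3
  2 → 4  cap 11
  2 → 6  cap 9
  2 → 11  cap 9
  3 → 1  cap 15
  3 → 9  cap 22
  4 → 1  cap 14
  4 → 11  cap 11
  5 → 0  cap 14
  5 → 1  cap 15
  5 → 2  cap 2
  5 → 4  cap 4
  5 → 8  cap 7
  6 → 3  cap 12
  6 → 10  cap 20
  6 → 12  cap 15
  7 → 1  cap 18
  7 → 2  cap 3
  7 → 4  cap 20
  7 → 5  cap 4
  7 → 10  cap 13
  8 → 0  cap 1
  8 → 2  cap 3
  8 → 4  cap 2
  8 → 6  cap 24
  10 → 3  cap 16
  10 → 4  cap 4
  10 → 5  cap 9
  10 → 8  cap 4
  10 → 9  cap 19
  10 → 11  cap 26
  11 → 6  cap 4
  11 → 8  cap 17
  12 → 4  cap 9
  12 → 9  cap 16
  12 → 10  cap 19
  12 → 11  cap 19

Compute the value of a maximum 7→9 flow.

Maximum flow value: 43

augment #1: 7→10→9 bottleneck 13, total now 13
augment #2: 7→1→12→9 bottleneck 3, total now 16
augment #3: 7→2→3→9 bottleneck 3, total now 19
augment #4: 7→1→11→6→3→9 bottleneck 4, total now 23
augment #5: 7→5→2→6→3→9 bottleneck 2, total now 25
augment #6: 7→5→8→6→3→9 bottleneck 2, total now 27
augment #7: 7→1→11→8→6→3→9 bottleneck 4, total now 31
augment #8: 7→1→11→8→6→10→9 bottleneck 1, total now 32
augment #9: 7→4→11→8→6→10→9 bottleneck 5, total now 37
augment #10: 7→4→11→8→6→12→9 bottleneck 6, total now 43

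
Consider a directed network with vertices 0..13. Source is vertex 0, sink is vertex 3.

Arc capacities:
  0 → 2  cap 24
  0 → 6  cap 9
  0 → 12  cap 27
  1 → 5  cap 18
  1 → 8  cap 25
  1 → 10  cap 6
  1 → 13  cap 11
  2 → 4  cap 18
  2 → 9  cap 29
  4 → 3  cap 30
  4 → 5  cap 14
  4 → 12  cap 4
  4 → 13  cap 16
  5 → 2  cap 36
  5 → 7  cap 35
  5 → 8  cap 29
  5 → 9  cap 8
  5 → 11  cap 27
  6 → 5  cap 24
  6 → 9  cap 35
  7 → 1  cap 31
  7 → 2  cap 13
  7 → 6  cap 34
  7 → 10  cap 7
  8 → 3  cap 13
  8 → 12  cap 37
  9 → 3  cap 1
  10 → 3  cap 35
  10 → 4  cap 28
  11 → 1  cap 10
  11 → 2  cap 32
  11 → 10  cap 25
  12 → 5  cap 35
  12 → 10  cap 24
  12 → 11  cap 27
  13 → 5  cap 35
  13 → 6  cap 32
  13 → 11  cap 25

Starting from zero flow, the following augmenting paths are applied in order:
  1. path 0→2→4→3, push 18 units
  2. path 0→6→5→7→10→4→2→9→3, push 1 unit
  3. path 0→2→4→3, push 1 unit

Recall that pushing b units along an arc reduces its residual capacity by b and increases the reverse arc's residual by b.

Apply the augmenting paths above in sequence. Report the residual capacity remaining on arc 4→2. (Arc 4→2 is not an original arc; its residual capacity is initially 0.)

after path 1 (0→2→4→3, push 18): res(4,2)=18
after path 2 (0→6→5→7→10→4→2→9→3, push 1): res(4,2)=17
after path 3 (0→2→4→3, push 1): res(4,2)=18

Residual capacity of (4,2): 18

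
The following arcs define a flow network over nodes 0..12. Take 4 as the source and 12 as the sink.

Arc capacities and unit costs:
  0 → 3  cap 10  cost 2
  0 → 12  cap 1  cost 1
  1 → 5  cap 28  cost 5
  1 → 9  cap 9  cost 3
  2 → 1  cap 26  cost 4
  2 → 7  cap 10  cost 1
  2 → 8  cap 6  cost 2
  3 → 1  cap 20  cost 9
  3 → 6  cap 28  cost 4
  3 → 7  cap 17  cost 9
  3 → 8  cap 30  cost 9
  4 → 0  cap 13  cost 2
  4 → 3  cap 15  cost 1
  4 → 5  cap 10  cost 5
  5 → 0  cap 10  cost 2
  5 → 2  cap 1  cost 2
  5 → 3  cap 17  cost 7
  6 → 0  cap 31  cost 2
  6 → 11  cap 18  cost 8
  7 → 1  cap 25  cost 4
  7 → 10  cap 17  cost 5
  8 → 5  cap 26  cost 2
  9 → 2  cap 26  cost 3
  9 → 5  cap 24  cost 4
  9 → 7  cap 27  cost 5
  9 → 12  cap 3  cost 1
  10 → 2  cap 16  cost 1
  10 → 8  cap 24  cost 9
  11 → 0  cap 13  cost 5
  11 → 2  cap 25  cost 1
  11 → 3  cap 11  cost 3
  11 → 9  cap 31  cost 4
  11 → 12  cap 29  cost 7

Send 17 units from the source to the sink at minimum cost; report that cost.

shortest-cost path #1: 4→0→12 push 1 @ unit cost 3 (adds 3)
shortest-cost path #2: 4→3→1→9→12 push 3 @ unit cost 14 (adds 42)
shortest-cost path #3: 4→3→6→11→12 push 12 @ unit cost 20 (adds 240)
shortest-cost path #4: 4→5→2→1→3→6→11→12 push 1 @ unit cost 21 (adds 21)
total cost = 306

Minimum cost for 17 units: 306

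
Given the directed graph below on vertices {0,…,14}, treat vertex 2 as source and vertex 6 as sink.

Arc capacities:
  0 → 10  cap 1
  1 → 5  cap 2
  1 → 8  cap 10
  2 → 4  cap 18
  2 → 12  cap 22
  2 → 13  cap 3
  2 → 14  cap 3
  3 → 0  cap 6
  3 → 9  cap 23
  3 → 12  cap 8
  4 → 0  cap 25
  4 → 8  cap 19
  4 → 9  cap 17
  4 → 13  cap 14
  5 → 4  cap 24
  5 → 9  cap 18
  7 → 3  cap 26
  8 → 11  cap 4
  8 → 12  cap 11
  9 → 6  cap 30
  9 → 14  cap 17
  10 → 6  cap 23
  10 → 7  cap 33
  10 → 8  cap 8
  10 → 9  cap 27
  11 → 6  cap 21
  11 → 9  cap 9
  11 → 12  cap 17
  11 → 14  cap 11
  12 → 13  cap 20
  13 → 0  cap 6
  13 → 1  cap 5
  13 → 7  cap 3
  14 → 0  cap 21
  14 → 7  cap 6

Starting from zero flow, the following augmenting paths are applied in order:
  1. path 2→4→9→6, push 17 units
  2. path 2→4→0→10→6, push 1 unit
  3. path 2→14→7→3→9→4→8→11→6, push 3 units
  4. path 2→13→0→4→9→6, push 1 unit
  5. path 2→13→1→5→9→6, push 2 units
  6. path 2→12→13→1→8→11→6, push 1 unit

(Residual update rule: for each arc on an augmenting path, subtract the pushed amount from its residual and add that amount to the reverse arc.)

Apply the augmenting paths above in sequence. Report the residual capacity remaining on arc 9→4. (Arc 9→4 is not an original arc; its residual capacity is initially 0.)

Residual capacity of (9,4): 15

after path 1 (2→4→9→6, push 17): res(9,4)=17
after path 2 (2→4→0→10→6, push 1): res(9,4)=17
after path 3 (2→14→7→3→9→4→8→11→6, push 3): res(9,4)=14
after path 4 (2→13→0→4→9→6, push 1): res(9,4)=15
after path 5 (2→13→1→5→9→6, push 2): res(9,4)=15
after path 6 (2→12→13→1→8→11→6, push 1): res(9,4)=15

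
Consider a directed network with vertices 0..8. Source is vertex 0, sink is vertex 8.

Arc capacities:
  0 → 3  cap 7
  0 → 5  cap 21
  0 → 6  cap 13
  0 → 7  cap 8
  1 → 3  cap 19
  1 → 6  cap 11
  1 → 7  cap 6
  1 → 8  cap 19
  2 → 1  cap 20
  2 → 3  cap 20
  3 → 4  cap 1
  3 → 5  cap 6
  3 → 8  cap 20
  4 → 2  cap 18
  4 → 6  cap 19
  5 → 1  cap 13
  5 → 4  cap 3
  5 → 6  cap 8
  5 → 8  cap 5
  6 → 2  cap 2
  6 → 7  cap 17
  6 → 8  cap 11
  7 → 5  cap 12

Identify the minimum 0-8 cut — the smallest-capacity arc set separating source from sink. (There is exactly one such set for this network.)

augment #1: 0→3→8 push 7
augment #2: 0→5→8 push 5
augment #3: 0→6→8 push 11
augment #4: 0→5→1→8 push 13
augment #5: 0→6→2→1→8 push 2
augment #6: 0→5→4→2→1→8 push 3
max flow = 41; residual-reachable set from 0 gives S-side
cut edges (S→T): {(0,3), (5,1), (5,4), (5,8), (6,2), (6,8)} total cap 41

Min-cut arcs: {(0,3), (5,1), (5,4), (5,8), (6,2), (6,8)} (total capacity 41)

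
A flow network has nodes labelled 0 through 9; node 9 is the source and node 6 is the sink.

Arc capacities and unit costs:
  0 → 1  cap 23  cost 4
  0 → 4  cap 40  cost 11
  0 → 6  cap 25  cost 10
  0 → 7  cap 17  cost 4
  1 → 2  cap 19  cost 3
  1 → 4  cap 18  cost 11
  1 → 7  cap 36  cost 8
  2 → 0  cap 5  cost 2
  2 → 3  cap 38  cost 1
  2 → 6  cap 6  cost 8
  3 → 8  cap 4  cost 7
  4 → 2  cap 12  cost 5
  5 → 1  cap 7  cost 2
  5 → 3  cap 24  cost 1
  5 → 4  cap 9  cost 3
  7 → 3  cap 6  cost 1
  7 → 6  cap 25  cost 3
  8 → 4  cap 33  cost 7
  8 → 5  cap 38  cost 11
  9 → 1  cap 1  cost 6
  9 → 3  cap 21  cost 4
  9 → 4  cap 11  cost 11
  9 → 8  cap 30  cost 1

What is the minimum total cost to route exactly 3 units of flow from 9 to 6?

shortest-cost path #1: 9→1→2→6 push 1 @ unit cost 17 (adds 17)
shortest-cost path #2: 9→8→4→2→6 push 2 @ unit cost 21 (adds 42)
total cost = 59

Minimum cost for 3 units: 59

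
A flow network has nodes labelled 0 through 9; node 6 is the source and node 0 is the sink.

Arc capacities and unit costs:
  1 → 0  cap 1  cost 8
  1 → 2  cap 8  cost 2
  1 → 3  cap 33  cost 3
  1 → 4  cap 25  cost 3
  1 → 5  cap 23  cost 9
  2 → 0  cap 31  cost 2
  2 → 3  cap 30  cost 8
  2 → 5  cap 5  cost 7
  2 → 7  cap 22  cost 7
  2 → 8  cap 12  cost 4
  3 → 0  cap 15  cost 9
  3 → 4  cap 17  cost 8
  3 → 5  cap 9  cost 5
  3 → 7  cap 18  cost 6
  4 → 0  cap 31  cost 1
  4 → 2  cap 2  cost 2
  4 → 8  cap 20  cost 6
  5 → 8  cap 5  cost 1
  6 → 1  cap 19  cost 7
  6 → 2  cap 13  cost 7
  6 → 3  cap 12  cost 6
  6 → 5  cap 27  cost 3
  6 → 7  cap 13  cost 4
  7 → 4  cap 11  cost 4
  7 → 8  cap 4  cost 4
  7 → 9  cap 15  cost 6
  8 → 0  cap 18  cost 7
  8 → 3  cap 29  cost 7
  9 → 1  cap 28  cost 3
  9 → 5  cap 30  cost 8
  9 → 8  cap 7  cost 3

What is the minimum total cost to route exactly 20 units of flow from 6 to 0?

Minimum cost for 20 units: 180

shortest-cost path #1: 6→2→0 push 13 @ unit cost 9 (adds 117)
shortest-cost path #2: 6→7→4→0 push 7 @ unit cost 9 (adds 63)
total cost = 180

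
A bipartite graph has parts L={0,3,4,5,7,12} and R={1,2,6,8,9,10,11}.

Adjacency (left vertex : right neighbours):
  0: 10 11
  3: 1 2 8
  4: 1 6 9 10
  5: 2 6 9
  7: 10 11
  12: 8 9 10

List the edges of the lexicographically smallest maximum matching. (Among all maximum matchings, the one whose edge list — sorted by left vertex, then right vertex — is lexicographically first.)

Lex-smallest maximum matching: {(0,10), (3,1), (4,6), (5,2), (7,11), (12,8)}

|M| = 6 (so the lex-smallest maximum matching has 6 edges)
process left vertices in ascending order; for each, take the smallest-labelled available neighbour that still permits 6 edges overall, or leave it unmatched if none does
lex-smallest matching: {0-10, 3-1, 4-6, 5-2, 7-11, 12-8}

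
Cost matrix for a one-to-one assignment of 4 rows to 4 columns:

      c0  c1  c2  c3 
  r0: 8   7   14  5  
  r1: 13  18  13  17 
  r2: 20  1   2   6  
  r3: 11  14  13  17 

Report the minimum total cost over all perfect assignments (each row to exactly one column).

Minimum assignment cost: 30

optimal assignment: row0→col3 (cost 5), row1→col2 (cost 13), row2→col1 (cost 1), row3→col0 (cost 11)
total = 5 + 13 + 1 + 11 = 30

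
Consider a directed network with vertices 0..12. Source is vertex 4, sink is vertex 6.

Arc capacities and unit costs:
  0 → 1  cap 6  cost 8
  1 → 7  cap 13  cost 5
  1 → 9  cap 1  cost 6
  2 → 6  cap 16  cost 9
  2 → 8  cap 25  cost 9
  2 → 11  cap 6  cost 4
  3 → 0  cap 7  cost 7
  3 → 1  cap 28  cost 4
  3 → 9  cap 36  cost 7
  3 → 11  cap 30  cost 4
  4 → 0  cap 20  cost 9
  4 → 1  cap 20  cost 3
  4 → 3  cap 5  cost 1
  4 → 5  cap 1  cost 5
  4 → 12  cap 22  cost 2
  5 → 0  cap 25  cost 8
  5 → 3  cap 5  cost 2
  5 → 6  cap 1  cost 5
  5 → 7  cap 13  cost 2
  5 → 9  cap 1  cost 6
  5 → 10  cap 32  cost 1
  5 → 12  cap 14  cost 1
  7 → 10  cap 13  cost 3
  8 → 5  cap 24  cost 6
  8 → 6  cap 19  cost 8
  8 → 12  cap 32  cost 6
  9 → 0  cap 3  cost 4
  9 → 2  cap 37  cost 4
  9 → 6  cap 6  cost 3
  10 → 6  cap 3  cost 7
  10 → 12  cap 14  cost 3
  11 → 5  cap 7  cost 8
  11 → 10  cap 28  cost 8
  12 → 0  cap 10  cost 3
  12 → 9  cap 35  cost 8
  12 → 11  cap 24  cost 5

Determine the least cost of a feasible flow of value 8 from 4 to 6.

shortest-cost path #1: 4→5→6 push 1 @ unit cost 10 (adds 10)
shortest-cost path #2: 4→3→9→6 push 5 @ unit cost 11 (adds 55)
shortest-cost path #3: 4→1→9→6 push 1 @ unit cost 12 (adds 12)
shortest-cost path #4: 4→1→7→10→6 push 1 @ unit cost 18 (adds 18)
total cost = 95

Minimum cost for 8 units: 95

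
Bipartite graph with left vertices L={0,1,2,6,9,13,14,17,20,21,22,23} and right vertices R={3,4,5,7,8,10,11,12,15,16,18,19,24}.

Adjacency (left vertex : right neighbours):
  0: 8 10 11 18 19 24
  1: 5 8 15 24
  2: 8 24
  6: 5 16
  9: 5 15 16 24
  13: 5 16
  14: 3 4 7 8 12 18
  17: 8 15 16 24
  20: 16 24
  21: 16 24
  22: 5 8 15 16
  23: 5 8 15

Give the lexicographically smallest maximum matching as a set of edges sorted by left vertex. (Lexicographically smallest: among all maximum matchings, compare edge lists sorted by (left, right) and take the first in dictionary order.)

|M| = 7 (so the lex-smallest maximum matching has 7 edges)
process left vertices in ascending order; for each, take the smallest-labelled available neighbour that still permits 7 edges overall, or leave it unmatched if none does
lex-smallest matching: {0-10, 1-5, 2-8, 6-16, 9-15, 14-3, 17-24}

Lex-smallest maximum matching: {(0,10), (1,5), (2,8), (6,16), (9,15), (14,3), (17,24)}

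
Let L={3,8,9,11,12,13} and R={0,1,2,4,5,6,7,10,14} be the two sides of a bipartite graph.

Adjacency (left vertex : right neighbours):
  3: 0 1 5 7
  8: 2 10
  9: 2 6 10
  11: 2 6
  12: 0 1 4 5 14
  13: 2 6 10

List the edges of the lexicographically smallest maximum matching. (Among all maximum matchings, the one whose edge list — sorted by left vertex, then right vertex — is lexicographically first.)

Lex-smallest maximum matching: {(3,0), (8,2), (9,6), (12,1), (13,10)}

|M| = 5 (so the lex-smallest maximum matching has 5 edges)
process left vertices in ascending order; for each, take the smallest-labelled available neighbour that still permits 5 edges overall, or leave it unmatched if none does
lex-smallest matching: {3-0, 8-2, 9-6, 12-1, 13-10}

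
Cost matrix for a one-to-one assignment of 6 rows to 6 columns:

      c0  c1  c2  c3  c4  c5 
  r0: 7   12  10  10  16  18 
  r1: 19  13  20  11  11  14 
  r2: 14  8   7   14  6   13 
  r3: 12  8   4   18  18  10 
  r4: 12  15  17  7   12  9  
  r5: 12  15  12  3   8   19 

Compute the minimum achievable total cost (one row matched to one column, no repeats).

Minimum assignment cost: 42

one of 2 optimal assignments: row0→col0 (cost 7), row1→col1 (cost 13), row2→col4 (cost 6), row3→col2 (cost 4), row4→col5 (cost 9), row5→col3 (cost 3)
total = 7 + 13 + 6 + 4 + 9 + 3 = 42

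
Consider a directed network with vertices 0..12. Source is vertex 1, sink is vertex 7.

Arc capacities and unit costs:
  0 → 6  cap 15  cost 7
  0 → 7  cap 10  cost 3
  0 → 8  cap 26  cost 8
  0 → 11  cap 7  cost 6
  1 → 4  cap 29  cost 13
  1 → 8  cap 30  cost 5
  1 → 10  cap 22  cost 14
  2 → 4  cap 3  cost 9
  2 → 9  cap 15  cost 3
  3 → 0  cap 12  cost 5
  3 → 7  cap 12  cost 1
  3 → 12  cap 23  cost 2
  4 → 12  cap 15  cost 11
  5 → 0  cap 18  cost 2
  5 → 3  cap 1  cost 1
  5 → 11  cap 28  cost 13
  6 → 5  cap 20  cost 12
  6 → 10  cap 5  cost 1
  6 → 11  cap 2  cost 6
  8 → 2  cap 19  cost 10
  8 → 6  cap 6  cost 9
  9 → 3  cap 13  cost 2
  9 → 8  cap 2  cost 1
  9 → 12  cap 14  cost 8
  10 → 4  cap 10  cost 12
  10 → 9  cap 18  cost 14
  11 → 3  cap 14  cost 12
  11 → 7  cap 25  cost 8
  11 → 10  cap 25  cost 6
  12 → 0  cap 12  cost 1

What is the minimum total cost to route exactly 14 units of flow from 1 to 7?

Minimum cost for 14 units: 306

shortest-cost path #1: 1→8→2→9→3→7 push 12 @ unit cost 21 (adds 252)
shortest-cost path #2: 1→8→2→9→3→12→0→7 push 1 @ unit cost 26 (adds 26)
shortest-cost path #3: 1→4→12→0→7 push 1 @ unit cost 28 (adds 28)
total cost = 306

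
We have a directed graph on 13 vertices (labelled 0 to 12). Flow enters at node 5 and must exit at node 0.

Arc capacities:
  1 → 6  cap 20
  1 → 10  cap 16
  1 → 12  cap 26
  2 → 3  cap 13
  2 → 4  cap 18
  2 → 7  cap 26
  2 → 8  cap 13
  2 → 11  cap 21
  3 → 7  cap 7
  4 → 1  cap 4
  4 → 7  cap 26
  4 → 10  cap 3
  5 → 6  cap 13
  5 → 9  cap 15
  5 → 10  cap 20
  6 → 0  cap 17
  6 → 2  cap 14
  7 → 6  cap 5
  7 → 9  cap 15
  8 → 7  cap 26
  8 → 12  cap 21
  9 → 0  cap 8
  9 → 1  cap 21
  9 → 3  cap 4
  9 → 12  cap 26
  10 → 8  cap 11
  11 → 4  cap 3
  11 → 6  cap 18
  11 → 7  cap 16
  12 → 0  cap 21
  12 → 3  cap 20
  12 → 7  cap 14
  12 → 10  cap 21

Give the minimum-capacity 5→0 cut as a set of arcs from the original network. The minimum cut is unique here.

augment #1: 5→6→0 push 13
augment #2: 5→9→0 push 8
augment #3: 5→9→12→0 push 7
augment #4: 5→10→8→12→0 push 11
max flow = 39; residual-reachable set from 5 gives S-side
cut edges (S→T): {(5,6), (5,9), (10,8)} total cap 39

Min-cut arcs: {(5,6), (5,9), (10,8)} (total capacity 39)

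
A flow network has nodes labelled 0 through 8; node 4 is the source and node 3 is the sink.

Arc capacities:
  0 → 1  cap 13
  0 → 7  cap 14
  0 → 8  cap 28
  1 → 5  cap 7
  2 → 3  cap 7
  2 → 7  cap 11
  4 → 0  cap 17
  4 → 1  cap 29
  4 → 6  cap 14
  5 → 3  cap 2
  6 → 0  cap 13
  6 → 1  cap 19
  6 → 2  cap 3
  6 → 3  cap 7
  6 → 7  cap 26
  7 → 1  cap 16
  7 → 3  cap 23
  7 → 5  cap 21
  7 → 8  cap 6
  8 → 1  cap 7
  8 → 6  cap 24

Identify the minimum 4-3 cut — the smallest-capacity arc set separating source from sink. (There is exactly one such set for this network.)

augment #1: 4→6→3 push 7
augment #2: 4→0→7→3 push 14
augment #3: 4→1→5→3 push 2
augment #4: 4→6→2→3 push 3
augment #5: 4→6→7→3 push 4
augment #6: 4→0→8→6→7→3 push 3
max flow = 33; residual-reachable set from 4 gives S-side
cut edges (S→T): {(4,0), (4,6), (5,3)} total cap 33

Min-cut arcs: {(4,0), (4,6), (5,3)} (total capacity 33)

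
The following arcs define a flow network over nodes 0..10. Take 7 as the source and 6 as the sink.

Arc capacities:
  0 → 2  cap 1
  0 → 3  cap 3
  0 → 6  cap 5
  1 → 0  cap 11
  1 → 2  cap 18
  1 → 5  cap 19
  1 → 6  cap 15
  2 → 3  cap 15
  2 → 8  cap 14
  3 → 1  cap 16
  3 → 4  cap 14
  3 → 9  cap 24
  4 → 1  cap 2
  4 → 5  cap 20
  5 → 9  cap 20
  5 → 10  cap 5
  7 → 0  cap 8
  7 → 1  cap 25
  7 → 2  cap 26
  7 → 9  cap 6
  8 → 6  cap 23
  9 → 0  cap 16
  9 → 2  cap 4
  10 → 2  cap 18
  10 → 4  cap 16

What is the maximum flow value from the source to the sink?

Maximum flow value: 34

augment #1: 7→0→6 bottleneck 5, total now 5
augment #2: 7→1→6 bottleneck 15, total now 20
augment #3: 7→2→8→6 bottleneck 14, total now 34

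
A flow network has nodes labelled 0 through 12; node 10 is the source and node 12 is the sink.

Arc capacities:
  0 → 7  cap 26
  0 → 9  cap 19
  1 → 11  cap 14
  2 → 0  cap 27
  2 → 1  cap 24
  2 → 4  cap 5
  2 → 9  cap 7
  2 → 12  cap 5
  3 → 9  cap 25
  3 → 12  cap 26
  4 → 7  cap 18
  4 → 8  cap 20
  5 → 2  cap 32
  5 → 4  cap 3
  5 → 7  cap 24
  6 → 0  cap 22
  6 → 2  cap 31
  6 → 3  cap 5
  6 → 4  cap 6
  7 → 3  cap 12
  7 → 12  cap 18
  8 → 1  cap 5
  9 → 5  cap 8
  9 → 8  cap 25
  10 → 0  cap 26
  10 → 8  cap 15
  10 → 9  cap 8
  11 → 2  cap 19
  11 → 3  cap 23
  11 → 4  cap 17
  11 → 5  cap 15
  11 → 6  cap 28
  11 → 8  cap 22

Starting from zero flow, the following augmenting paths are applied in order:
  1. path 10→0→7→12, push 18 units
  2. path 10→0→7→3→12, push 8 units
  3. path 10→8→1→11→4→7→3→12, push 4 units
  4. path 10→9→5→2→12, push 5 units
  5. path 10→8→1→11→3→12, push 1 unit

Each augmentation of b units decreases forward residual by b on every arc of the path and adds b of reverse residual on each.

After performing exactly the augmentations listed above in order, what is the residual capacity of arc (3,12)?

after path 1 (10→0→7→12, push 18): res(3,12)=26
after path 2 (10→0→7→3→12, push 8): res(3,12)=18
after path 3 (10→8→1→11→4→7→3→12, push 4): res(3,12)=14
after path 4 (10→9→5→2→12, push 5): res(3,12)=14
after path 5 (10→8→1→11→3→12, push 1): res(3,12)=13

Residual capacity of (3,12): 13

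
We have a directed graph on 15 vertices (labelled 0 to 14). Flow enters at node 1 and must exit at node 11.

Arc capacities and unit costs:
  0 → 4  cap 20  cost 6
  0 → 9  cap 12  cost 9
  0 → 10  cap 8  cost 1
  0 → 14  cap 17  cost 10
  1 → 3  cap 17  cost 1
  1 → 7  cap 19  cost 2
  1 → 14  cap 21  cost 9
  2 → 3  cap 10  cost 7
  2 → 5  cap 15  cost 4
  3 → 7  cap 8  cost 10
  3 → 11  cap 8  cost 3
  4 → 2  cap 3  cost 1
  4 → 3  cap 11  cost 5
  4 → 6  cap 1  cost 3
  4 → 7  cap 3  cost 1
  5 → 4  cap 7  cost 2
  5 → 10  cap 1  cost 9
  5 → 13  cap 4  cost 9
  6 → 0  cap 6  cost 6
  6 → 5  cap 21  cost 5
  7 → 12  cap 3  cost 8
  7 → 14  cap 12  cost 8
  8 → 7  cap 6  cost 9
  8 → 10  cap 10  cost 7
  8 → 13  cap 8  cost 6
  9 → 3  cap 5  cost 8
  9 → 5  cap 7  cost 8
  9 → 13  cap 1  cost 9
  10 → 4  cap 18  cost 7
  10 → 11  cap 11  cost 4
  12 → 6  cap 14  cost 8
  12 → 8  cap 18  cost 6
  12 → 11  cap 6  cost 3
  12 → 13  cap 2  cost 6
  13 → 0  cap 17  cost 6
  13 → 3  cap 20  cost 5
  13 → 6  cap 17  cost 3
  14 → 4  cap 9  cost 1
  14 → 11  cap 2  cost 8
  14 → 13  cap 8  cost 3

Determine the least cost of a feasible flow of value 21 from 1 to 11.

Minimum cost for 21 units: 289

shortest-cost path #1: 1→3→11 push 8 @ unit cost 4 (adds 32)
shortest-cost path #2: 1→7→12→11 push 3 @ unit cost 13 (adds 39)
shortest-cost path #3: 1→14→11 push 2 @ unit cost 17 (adds 34)
shortest-cost path #4: 1→14→13→0→10→11 push 8 @ unit cost 23 (adds 184)
total cost = 289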